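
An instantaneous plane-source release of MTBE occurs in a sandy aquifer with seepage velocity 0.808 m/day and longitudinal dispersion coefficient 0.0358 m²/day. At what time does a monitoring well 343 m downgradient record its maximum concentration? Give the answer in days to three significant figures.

424 days

For the 1D instantaneous-source solution, setting ∂C/∂t = 0 at fixed x gives v²t² + 2Dt − x² = 0, so t = (√(D² + v²x²) − D)/v².
√(D² + v²x²) = √(0.0358² + 0.808² × 343²) = 277.1; v² = 0.652864.
t = (277.1 − 0.0358)/0.652864 = 424 days (vs. the pure-advection estimate x/v = 425 d).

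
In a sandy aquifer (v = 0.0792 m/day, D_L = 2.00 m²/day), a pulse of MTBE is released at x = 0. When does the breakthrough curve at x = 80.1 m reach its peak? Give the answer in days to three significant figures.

742 days

For the 1D instantaneous-source solution, setting ∂C/∂t = 0 at fixed x gives v²t² + 2Dt − x² = 0, so t = (√(D² + v²x²) − D)/v².
√(D² + v²x²) = √(2.00² + 0.0792² × 80.1²) = 6.652; v² = 0.00627264.
t = (6.652 − 2.00)/0.00627264 = 742 days (vs. the pure-advection estimate x/v = 1010 d).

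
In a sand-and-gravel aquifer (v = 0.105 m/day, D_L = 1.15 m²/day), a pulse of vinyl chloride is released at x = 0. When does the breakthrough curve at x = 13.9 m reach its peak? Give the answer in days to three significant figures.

64.2 days

For the 1D instantaneous-source solution, setting ∂C/∂t = 0 at fixed x gives v²t² + 2Dt − x² = 0, so t = (√(D² + v²x²) − D)/v².
√(D² + v²x²) = √(1.15² + 0.105² × 13.9²) = 1.858; v² = 0.011025.
t = (1.858 − 1.15)/0.011025 = 64.2 days (vs. the pure-advection estimate x/v = 132 d).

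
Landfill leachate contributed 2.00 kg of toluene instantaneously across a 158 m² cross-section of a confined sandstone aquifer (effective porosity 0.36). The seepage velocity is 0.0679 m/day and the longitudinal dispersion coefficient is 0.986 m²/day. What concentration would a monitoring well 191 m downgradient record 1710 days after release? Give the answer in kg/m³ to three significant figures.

0.000105 kg/m³

For an instantaneous plane source, C(x,t) = M/(n_e·A·√(4πDt)) · exp(−(x−vt)²/(4Dt)), with n_e·A the pore (flow) area.
Plume center vt = 0.0679 × 1710 = 116.109 m, so the well at 191 m is 74.891 m downgradient of the peak.
√(4πDt) = 145.6 m, giving peak height M/(n_e·A·√(4πDt)) = 2.00/(0.36 × 158 × 145.6) = 0.0002415 kg/m³.
(x−vt)²/(4Dt) = (74.891)²/(4 × 0.986 × 1710) = 0.8316; exp(−0.8316) = 0.4354.
C = 0.0002415 × 0.4354 = 0.000105 kg/m³.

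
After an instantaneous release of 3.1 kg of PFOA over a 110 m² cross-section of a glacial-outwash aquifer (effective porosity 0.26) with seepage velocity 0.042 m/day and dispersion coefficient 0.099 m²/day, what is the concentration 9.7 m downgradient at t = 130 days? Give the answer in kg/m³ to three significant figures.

0.00601 kg/m³

For an instantaneous plane source, C(x,t) = M/(n_e·A·√(4πDt)) · exp(−(x−vt)²/(4Dt)), with n_e·A the pore (flow) area.
Plume center vt = 0.042 × 130 = 5.46 m, so the well at 9.7 m is 4.24 m downgradient of the peak.
√(4πDt) = 12.72 m, giving peak height M/(n_e·A·√(4πDt)) = 3.1/(0.26 × 110 × 12.72) = 0.008521 kg/m³.
(x−vt)²/(4Dt) = (4.24)²/(4 × 0.099 × 130) = 0.3492; exp(−0.3492) = 0.7053.
C = 0.008521 × 0.7053 = 0.00601 kg/m³.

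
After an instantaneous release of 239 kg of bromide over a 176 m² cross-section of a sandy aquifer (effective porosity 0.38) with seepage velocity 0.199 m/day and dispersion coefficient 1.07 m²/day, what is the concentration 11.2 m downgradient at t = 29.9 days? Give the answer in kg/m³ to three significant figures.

0.144 kg/m³

For an instantaneous plane source, C(x,t) = M/(n_e·A·√(4πDt)) · exp(−(x−vt)²/(4Dt)), with n_e·A the pore (flow) area.
Plume center vt = 0.199 × 29.9 = 5.9501 m, so the well at 11.2 m is 5.2499 m downgradient of the peak.
√(4πDt) = 20.05 m, giving peak height M/(n_e·A·√(4πDt)) = 239/(0.38 × 176 × 20.05) = 0.1782 kg/m³.
(x−vt)²/(4Dt) = (5.2499)²/(4 × 1.07 × 29.9) = 0.2154; exp(−0.2154) = 0.8062.
C = 0.1782 × 0.8062 = 0.144 kg/m³.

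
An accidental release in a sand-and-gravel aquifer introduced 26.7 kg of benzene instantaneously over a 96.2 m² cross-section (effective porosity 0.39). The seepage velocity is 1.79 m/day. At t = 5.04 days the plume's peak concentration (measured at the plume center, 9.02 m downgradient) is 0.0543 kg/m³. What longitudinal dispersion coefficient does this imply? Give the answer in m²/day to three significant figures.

2.71 m²/day

At the plume center C_max = M/(n_e·A·√(4πDt)), so D = M²/(4πt·(n_e·A·C_max)²).
n_e·A·C_max = 0.39 × 96.2 × 0.0543 = 2.037 kg/m.
D = 26.7²/(4π × 5.04 × 2.037²) = 2.71 m²/day.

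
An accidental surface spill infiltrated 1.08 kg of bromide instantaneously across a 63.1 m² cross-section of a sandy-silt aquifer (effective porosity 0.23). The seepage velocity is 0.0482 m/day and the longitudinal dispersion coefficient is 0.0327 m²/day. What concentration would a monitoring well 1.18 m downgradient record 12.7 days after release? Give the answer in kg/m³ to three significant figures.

For an instantaneous plane source, C(x,t) = M/(n_e·A·√(4πDt)) · exp(−(x−vt)²/(4Dt)), with n_e·A the pore (flow) area.
Plume center vt = 0.0482 × 12.7 = 0.61214 m, so the well at 1.18 m is 0.56786 m downgradient of the peak.
√(4πDt) = 2.284 m, giving peak height M/(n_e·A·√(4πDt)) = 1.08/(0.23 × 63.1 × 2.284) = 0.03258 kg/m³.
(x−vt)²/(4Dt) = (0.56786)²/(4 × 0.0327 × 12.7) = 0.1941; exp(−0.1941) = 0.8236.
C = 0.03258 × 0.8236 = 0.0268 kg/m³.

0.0268 kg/m³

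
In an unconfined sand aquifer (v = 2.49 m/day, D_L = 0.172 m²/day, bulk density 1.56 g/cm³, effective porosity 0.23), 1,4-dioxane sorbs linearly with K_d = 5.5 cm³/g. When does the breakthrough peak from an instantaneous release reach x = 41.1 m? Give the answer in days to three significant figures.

Retardation factor R = 1 + ρ_b·K_d/n = 1 + 1.56 × 5.5/0.23 = 38.30.
Sorption retards both mechanisms: v_R = v/R = 0.06501 m/day, D_R = D/R = 0.004491 m²/day.
Peak time from v_R²t² + 2D_R t − x² = 0: t = (√(D_R² + v_R²x²) − D_R)/v_R².
√(D_R² + v_R²x²) = √(0.004491² + 0.06501² × 41.1²) = 2.672; v_R² = 0.004226.
t = (2.672 − 0.004491)/0.004226 = 631 days.

631 days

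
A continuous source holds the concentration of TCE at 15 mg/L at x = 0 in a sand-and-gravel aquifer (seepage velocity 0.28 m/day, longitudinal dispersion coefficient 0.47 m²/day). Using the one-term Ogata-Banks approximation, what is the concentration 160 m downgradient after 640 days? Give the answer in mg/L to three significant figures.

11.7 mg/L

For a continuous step input, C/C₀ ≈ ½·erfc((x−vt)/(2√(Dt))).
vt = 0.28 × 640 = 179.2 m and 2√(Dt) = 2√(0.47 × 640) = 34.69 m.
Argument (x−vt)/(2√(Dt)) = (160 − 179.2)/34.69 = -0.5535; ½·erfc(-0.5535) = 0.7831.
C = 15 × 0.7831 = 11.7 mg/L.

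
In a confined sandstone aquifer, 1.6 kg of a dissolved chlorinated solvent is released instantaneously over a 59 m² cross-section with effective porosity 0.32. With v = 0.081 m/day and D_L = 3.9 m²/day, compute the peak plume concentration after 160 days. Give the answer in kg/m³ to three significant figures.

0.000957 kg/m³

The peak of an instantaneous 1D plume sits at x = vt; there the Gaussian factor is 1 and C_max = M/(n_e·A·√(4πDt)), where n_e·A is the pore area the mass is dissolved in.
√(4πDt) = √(4π × 3.9 × 160) = 88.55 m, so C_max = 1.6/(0.32 × 59 × 88.55) = 0.000957 kg/m³.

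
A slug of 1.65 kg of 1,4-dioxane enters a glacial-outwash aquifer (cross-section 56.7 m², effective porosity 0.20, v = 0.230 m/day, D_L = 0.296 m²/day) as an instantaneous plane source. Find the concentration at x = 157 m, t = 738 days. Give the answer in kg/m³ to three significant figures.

For an instantaneous plane source, C(x,t) = M/(n_e·A·√(4πDt)) · exp(−(x−vt)²/(4Dt)), with n_e·A the pore (flow) area.
Plume center vt = 0.230 × 738 = 169.74 m, so the well at 157 m is 12.74 m upgradient of the peak.
√(4πDt) = 52.39 m, giving peak height M/(n_e·A·√(4πDt)) = 1.65/(0.20 × 56.7 × 52.39) = 0.002777 kg/m³.
(x−vt)²/(4Dt) = (-12.74)²/(4 × 0.296 × 738) = 0.1858; exp(−0.1858) = 0.8304.
C = 0.002777 × 0.8304 = 0.00231 kg/m³.

0.00231 kg/m³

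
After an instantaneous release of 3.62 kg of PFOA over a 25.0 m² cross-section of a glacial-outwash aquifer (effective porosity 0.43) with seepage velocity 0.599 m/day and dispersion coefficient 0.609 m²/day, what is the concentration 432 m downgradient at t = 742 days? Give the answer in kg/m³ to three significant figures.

0.00410 kg/m³

For an instantaneous plane source, C(x,t) = M/(n_e·A·√(4πDt)) · exp(−(x−vt)²/(4Dt)), with n_e·A the pore (flow) area.
Plume center vt = 0.599 × 742 = 444.458 m, so the well at 432 m is 12.458 m upgradient of the peak.
√(4πDt) = 75.36 m, giving peak height M/(n_e·A·√(4πDt)) = 3.62/(0.43 × 25.0 × 75.36) = 0.004468 kg/m³.
(x−vt)²/(4Dt) = (-12.458)²/(4 × 0.609 × 742) = 0.08586; exp(−0.08586) = 0.9177.
C = 0.004468 × 0.9177 = 0.00410 kg/m³.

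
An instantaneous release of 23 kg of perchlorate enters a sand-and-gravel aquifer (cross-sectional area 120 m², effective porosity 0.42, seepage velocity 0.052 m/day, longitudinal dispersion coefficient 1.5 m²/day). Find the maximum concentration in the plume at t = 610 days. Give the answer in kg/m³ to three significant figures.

0.00426 kg/m³

The peak of an instantaneous 1D plume sits at x = vt; there the Gaussian factor is 1 and C_max = M/(n_e·A·√(4πDt)), where n_e·A is the pore area the mass is dissolved in.
√(4πDt) = √(4π × 1.5 × 610) = 107.2 m, so C_max = 23/(0.42 × 120 × 107.2) = 0.00426 kg/m³.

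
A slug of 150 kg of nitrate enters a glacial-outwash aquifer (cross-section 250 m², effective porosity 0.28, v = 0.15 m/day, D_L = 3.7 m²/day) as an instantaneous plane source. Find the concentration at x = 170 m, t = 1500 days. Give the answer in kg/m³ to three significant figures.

0.00708 kg/m³

For an instantaneous plane source, C(x,t) = M/(n_e·A·√(4πDt)) · exp(−(x−vt)²/(4Dt)), with n_e·A the pore (flow) area.
Plume center vt = 0.15 × 1500 = 225 m, so the well at 170 m is 55 m upgradient of the peak.
√(4πDt) = 264.1 m, giving peak height M/(n_e·A·√(4πDt)) = 150/(0.28 × 250 × 264.1) = 0.008114 kg/m³.
(x−vt)²/(4Dt) = (-55)²/(4 × 3.7 × 1500) = 0.1363; exp(−0.1363) = 0.8726.
C = 0.008114 × 0.8726 = 0.00708 kg/m³.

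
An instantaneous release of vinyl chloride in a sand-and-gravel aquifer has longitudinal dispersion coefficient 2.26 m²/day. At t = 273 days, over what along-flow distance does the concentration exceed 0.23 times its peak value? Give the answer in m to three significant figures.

120 m

The plume is Gaussian with σ = √(2Dt) = √(2 × 2.26 × 273) = 35.13 m.
C/C_peak = exp(−Δx²/(2σ²)) = 0.23 ⇒ Δx = σ·√(−2 ln 0.23) = 35.13 × 1.714 = 60.21 m.
Width = 2Δx = 120 m.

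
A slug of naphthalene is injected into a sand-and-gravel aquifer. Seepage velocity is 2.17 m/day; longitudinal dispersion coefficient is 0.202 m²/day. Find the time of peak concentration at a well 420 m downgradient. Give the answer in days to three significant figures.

194 days

For the 1D instantaneous-source solution, setting ∂C/∂t = 0 at fixed x gives v²t² + 2Dt − x² = 0, so t = (√(D² + v²x²) − D)/v².
√(D² + v²x²) = √(0.202² + 2.17² × 420²) = 911.4; v² = 4.7089.
t = (911.4 − 0.202)/4.7089 = 194 days (vs. the pure-advection estimate x/v = 194 d).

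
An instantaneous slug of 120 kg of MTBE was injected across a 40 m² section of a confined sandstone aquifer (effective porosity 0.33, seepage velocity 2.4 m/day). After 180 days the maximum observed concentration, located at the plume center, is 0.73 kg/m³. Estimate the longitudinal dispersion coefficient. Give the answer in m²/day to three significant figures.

At the plume center C_max = M/(n_e·A·√(4πDt)), so D = M²/(4πt·(n_e·A·C_max)²).
n_e·A·C_max = 0.33 × 40 × 0.73 = 9.636 kg/m.
D = 120²/(4π × 180 × 9.636²) = 0.0686 m²/day.

0.0686 m²/day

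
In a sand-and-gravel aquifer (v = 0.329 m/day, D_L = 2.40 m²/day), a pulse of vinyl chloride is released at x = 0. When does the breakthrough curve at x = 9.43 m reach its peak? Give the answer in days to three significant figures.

For the 1D instantaneous-source solution, setting ∂C/∂t = 0 at fixed x gives v²t² + 2Dt − x² = 0, so t = (√(D² + v²x²) − D)/v².
√(D² + v²x²) = √(2.40² + 0.329² × 9.43²) = 3.922; v² = 0.108241.
t = (3.922 − 2.40)/0.108241 = 14.1 days (vs. the pure-advection estimate x/v = 28.7 d).

14.1 days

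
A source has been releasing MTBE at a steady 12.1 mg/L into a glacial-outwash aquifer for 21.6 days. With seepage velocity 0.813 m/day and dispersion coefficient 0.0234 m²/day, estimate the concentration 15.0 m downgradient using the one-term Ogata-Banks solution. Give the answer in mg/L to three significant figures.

For a continuous step input, C/C₀ ≈ ½·erfc((x−vt)/(2√(Dt))).
vt = 0.813 × 21.6 = 17.5608 m and 2√(Dt) = 2√(0.0234 × 21.6) = 1.422 m.
Argument (x−vt)/(2√(Dt)) = (15.0 − 17.5608)/1.422 = -1.801; ½·erfc(-1.801) = 0.9946.
C = 12.1 × 0.9946 = 12.0 mg/L.

12.0 mg/L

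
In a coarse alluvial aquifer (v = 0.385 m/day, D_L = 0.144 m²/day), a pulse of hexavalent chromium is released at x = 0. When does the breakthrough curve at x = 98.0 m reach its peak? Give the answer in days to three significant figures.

254 days

For the 1D instantaneous-source solution, setting ∂C/∂t = 0 at fixed x gives v²t² + 2Dt − x² = 0, so t = (√(D² + v²x²) − D)/v².
√(D² + v²x²) = √(0.144² + 0.385² × 98.0²) = 37.73; v² = 0.148225.
t = (37.73 − 0.144)/0.148225 = 254 days (vs. the pure-advection estimate x/v = 255 d).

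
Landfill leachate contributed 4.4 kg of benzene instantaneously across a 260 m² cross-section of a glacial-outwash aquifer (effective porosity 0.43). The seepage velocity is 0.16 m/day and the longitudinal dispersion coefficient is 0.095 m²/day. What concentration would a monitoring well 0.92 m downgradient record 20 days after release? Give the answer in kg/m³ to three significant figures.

0.00406 kg/m³

For an instantaneous plane source, C(x,t) = M/(n_e·A·√(4πDt)) · exp(−(x−vt)²/(4Dt)), with n_e·A the pore (flow) area.
Plume center vt = 0.16 × 20 = 3.2 m, so the well at 0.92 m is 2.28 m upgradient of the peak.
√(4πDt) = 4.886 m, giving peak height M/(n_e·A·√(4πDt)) = 4.4/(0.43 × 260 × 4.886) = 0.008055 kg/m³.
(x−vt)²/(4Dt) = (-2.28)²/(4 × 0.095 × 20) = 0.6840; exp(−0.6840) = 0.5046.
C = 0.008055 × 0.5046 = 0.00406 kg/m³.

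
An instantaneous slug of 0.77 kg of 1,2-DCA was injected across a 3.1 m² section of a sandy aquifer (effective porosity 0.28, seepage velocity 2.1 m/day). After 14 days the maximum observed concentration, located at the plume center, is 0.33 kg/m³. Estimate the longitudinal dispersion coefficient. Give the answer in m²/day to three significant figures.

0.0411 m²/day

At the plume center C_max = M/(n_e·A·√(4πDt)), so D = M²/(4πt·(n_e·A·C_max)²).
n_e·A·C_max = 0.28 × 3.1 × 0.33 = 0.2864 kg/m.
D = 0.77²/(4π × 14 × 0.2864²) = 0.0411 m²/day.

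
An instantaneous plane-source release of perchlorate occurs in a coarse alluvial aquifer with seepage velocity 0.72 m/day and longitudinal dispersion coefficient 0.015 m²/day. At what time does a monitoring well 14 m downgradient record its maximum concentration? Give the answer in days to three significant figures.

19.4 days

For the 1D instantaneous-source solution, setting ∂C/∂t = 0 at fixed x gives v²t² + 2Dt − x² = 0, so t = (√(D² + v²x²) − D)/v².
√(D² + v²x²) = √(0.015² + 0.72² × 14²) = 10.08; v² = 0.5184.
t = (10.08 − 0.015)/0.5184 = 19.4 days (vs. the pure-advection estimate x/v = 19.4 d).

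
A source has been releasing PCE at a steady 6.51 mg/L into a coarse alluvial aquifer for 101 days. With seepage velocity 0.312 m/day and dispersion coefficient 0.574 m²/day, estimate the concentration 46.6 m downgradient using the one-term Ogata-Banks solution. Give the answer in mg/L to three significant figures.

0.525 mg/L

For a continuous step input, C/C₀ ≈ ½·erfc((x−vt)/(2√(Dt))).
vt = 0.312 × 101 = 31.512 m and 2√(Dt) = 2√(0.574 × 101) = 15.23 m.
Argument (x−vt)/(2√(Dt)) = (46.6 − 31.512)/15.23 = 0.9907; ½·erfc(0.9907) = 0.08060.
C = 6.51 × 0.08060 = 0.525 mg/L.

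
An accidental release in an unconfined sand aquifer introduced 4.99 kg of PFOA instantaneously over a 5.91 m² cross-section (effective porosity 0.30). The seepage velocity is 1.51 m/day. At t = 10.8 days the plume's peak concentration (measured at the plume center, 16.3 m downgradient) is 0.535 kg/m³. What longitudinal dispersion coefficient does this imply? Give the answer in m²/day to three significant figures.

0.204 m²/day

At the plume center C_max = M/(n_e·A·√(4πDt)), so D = M²/(4πt·(n_e·A·C_max)²).
n_e·A·C_max = 0.30 × 5.91 × 0.535 = 0.9486 kg/m.
D = 4.99²/(4π × 10.8 × 0.9486²) = 0.204 m²/day.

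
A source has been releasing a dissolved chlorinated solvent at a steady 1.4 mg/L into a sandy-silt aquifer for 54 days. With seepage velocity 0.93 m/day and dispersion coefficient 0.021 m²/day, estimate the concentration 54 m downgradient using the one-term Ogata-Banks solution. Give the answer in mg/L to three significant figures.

0.00845 mg/L

For a continuous step input, C/C₀ ≈ ½·erfc((x−vt)/(2√(Dt))).
vt = 0.93 × 54 = 50.22 m and 2√(Dt) = 2√(0.021 × 54) = 2.130 m.
Argument (x−vt)/(2√(Dt)) = (54 − 50.22)/2.130 = 1.775; ½·erfc(1.775) = 0.006033.
C = 1.4 × 0.006033 = 0.00845 mg/L.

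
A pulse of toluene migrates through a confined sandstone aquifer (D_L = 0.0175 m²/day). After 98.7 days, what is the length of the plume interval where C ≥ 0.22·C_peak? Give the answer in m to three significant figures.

6.47 m

The plume is Gaussian with σ = √(2Dt) = √(2 × 0.0175 × 98.7) = 1.859 m.
C/C_peak = exp(−Δx²/(2σ²)) = 0.22 ⇒ Δx = σ·√(−2 ln 0.22) = 1.859 × 1.740 = 3.235 m.
Width = 2Δx = 6.47 m.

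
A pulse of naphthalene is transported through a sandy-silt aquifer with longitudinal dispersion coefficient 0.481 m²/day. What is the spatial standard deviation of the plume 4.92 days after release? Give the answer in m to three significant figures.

Dispersive spreading gives a Gaussian with σ² = 2Dt; advection only shifts the center.
σ = √(2 × 0.481 × 4.92) = 2.18 m.

2.18 m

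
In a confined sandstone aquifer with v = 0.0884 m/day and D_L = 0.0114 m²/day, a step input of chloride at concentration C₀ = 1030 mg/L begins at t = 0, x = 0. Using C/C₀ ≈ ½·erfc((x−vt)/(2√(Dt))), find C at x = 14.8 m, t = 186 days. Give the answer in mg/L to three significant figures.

811 mg/L

For a continuous step input, C/C₀ ≈ ½·erfc((x−vt)/(2√(Dt))).
vt = 0.0884 × 186 = 16.4424 m and 2√(Dt) = 2√(0.0114 × 186) = 2.912 m.
Argument (x−vt)/(2√(Dt)) = (14.8 − 16.4424)/2.912 = -0.5640; ½·erfc(-0.5640) = 0.7875.
C = 1030 × 0.7875 = 811 mg/L.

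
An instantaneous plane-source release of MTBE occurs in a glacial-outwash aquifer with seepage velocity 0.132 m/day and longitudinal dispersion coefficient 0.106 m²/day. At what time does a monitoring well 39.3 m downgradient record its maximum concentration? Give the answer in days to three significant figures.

For the 1D instantaneous-source solution, setting ∂C/∂t = 0 at fixed x gives v²t² + 2Dt − x² = 0, so t = (√(D² + v²x²) − D)/v².
√(D² + v²x²) = √(0.106² + 0.132² × 39.3²) = 5.189; v² = 0.017424.
t = (5.189 − 0.106)/0.017424 = 292 days (vs. the pure-advection estimate x/v = 298 d).

292 days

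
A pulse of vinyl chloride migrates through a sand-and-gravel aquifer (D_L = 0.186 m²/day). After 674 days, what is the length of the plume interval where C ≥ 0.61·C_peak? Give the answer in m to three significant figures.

31.5 m

The plume is Gaussian with σ = √(2Dt) = √(2 × 0.186 × 674) = 15.83 m.
C/C_peak = exp(−Δx²/(2σ²)) = 0.61 ⇒ Δx = σ·√(−2 ln 0.61) = 15.83 × 0.9943 = 15.74 m.
Width = 2Δx = 31.5 m.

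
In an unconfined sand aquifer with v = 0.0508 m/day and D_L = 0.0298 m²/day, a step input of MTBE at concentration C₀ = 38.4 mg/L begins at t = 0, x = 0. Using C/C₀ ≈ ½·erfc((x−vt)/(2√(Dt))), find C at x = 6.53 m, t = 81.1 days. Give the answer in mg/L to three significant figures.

5.24 mg/L

For a continuous step input, C/C₀ ≈ ½·erfc((x−vt)/(2√(Dt))).
vt = 0.0508 × 81.1 = 4.11988 m and 2√(Dt) = 2√(0.0298 × 81.1) = 3.109 m.
Argument (x−vt)/(2√(Dt)) = (6.53 − 4.11988)/3.109 = 0.7752; ½·erfc(0.7752) = 0.1365.
C = 38.4 × 0.1365 = 5.24 mg/L.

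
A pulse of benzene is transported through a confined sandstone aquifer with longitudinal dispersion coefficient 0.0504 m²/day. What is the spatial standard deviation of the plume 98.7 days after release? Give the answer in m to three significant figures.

Dispersive spreading gives a Gaussian with σ² = 2Dt; advection only shifts the center.
σ = √(2 × 0.0504 × 98.7) = 3.15 m.

3.15 m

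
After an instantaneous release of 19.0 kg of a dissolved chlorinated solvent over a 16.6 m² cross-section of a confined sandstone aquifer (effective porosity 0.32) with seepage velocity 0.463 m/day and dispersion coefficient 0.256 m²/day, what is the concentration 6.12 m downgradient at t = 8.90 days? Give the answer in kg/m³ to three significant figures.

For an instantaneous plane source, C(x,t) = M/(n_e·A·√(4πDt)) · exp(−(x−vt)²/(4Dt)), with n_e·A the pore (flow) area.
Plume center vt = 0.463 × 8.90 = 4.1207 m, so the well at 6.12 m is 1.9993 m downgradient of the peak.
√(4πDt) = 5.351 m, giving peak height M/(n_e·A·√(4πDt)) = 19.0/(0.32 × 16.6 × 5.351) = 0.6684 kg/m³.
(x−vt)²/(4Dt) = (1.9993)²/(4 × 0.256 × 8.90) = 0.4386; exp(−0.4386) = 0.6449.
C = 0.6684 × 0.6449 = 0.431 kg/m³.

0.431 kg/m³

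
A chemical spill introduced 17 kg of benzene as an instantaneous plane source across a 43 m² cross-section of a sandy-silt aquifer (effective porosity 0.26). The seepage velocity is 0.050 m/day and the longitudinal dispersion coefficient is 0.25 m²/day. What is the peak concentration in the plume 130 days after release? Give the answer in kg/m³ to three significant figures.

The peak of an instantaneous 1D plume sits at x = vt; there the Gaussian factor is 1 and C_max = M/(n_e·A·√(4πDt)), where n_e·A is the pore area the mass is dissolved in.
√(4πDt) = √(4π × 0.25 × 130) = 20.21 m, so C_max = 17/(0.26 × 43 × 20.21) = 0.0752 kg/m³.

0.0752 kg/m³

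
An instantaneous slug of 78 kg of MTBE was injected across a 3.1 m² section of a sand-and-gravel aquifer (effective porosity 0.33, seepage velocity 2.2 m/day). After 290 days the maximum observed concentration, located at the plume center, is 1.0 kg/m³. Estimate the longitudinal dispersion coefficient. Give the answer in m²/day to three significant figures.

1.60 m²/day

At the plume center C_max = M/(n_e·A·√(4πDt)), so D = M²/(4πt·(n_e·A·C_max)²).
n_e·A·C_max = 0.33 × 3.1 × 1.0 = 1.023 kg/m.
D = 78²/(4π × 290 × 1.023²) = 1.60 m²/day.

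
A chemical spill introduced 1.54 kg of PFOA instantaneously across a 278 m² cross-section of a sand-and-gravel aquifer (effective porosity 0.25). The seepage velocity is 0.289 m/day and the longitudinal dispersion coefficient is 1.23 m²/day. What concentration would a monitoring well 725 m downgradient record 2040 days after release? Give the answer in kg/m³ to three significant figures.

For an instantaneous plane source, C(x,t) = M/(n_e·A·√(4πDt)) · exp(−(x−vt)²/(4Dt)), with n_e·A the pore (flow) area.
Plume center vt = 0.289 × 2040 = 589.56 m, so the well at 725 m is 135.44 m downgradient of the peak.
√(4πDt) = 177.6 m, giving peak height M/(n_e·A·√(4πDt)) = 1.54/(0.25 × 278 × 177.6) = 0.0001248 kg/m³.
(x−vt)²/(4Dt) = (135.44)²/(4 × 1.23 × 2040) = 1.828; exp(−1.828) = 0.1607.
C = 0.0001248 × 0.1607 = 2.01e-05 kg/m³.

2.01e-05 kg/m³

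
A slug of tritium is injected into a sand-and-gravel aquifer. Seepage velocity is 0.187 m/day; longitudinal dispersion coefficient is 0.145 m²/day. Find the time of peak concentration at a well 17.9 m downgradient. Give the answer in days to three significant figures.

91.7 days

For the 1D instantaneous-source solution, setting ∂C/∂t = 0 at fixed x gives v²t² + 2Dt − x² = 0, so t = (√(D² + v²x²) − D)/v².
√(D² + v²x²) = √(0.145² + 0.187² × 17.9²) = 3.350; v² = 0.034969.
t = (3.350 − 0.145)/0.034969 = 91.7 days (vs. the pure-advection estimate x/v = 95.7 d).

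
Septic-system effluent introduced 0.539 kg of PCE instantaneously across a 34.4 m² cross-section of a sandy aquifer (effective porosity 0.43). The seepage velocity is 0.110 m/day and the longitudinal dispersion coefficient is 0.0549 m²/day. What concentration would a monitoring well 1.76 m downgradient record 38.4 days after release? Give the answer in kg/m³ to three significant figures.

For an instantaneous plane source, C(x,t) = M/(n_e·A·√(4πDt)) · exp(−(x−vt)²/(4Dt)), with n_e·A the pore (flow) area.
Plume center vt = 0.110 × 38.4 = 4.224 m, so the well at 1.76 m is 2.464 m upgradient of the peak.
√(4πDt) = 5.147 m, giving peak height M/(n_e·A·√(4πDt)) = 0.539/(0.43 × 34.4 × 5.147) = 0.007080 kg/m³.
(x−vt)²/(4Dt) = (-2.464)²/(4 × 0.0549 × 38.4) = 0.7200; exp(−0.7200) = 0.4868.
C = 0.007080 × 0.4868 = 0.00345 kg/m³.

0.00345 kg/m³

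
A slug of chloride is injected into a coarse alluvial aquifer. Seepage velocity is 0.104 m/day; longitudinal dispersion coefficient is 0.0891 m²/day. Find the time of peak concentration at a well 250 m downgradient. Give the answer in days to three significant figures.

2400 days

For the 1D instantaneous-source solution, setting ∂C/∂t = 0 at fixed x gives v²t² + 2Dt − x² = 0, so t = (√(D² + v²x²) − D)/v².
√(D² + v²x²) = √(0.0891² + 0.104² × 250²) = 26.00; v² = 0.010816.
t = (26.00 − 0.0891)/0.010816 = 2400 days (vs. the pure-advection estimate x/v = 2400 d).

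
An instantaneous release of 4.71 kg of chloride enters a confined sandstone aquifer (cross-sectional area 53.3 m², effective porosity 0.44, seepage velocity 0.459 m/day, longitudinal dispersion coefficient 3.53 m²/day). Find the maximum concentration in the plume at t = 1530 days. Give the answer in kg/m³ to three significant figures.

The peak of an instantaneous 1D plume sits at x = vt; there the Gaussian factor is 1 and C_max = M/(n_e·A·√(4πDt)), where n_e·A is the pore area the mass is dissolved in.
√(4πDt) = √(4π × 3.53 × 1530) = 260.5 m, so C_max = 4.71/(0.44 × 53.3 × 260.5) = 0.000771 kg/m³.

0.000771 kg/m³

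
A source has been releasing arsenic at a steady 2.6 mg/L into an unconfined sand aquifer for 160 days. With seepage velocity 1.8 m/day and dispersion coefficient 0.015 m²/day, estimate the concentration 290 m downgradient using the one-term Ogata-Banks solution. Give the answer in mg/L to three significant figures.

For a continuous step input, C/C₀ ≈ ½·erfc((x−vt)/(2√(Dt))).
vt = 1.8 × 160 = 288 m and 2√(Dt) = 2√(0.015 × 160) = 3.098 m.
Argument (x−vt)/(2√(Dt)) = (290 − 288)/3.098 = 0.6456; ½·erfc(0.6456) = 0.1806.
C = 2.6 × 0.1806 = 0.470 mg/L.

0.470 mg/L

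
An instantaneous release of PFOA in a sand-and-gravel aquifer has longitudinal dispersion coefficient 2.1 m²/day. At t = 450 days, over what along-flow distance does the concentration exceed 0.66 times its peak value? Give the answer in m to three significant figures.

The plume is Gaussian with σ = √(2Dt) = √(2 × 2.1 × 450) = 43.47 m.
C/C_peak = exp(−Δx²/(2σ²)) = 0.66 ⇒ Δx = σ·√(−2 ln 0.66) = 43.47 × 0.9116 = 39.63 m.
Width = 2Δx = 79.3 m.

79.3 m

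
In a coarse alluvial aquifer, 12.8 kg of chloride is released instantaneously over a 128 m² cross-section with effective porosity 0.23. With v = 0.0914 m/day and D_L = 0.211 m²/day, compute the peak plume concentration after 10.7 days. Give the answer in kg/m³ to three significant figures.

The peak of an instantaneous 1D plume sits at x = vt; there the Gaussian factor is 1 and C_max = M/(n_e·A·√(4πDt)), where n_e·A is the pore area the mass is dissolved in.
√(4πDt) = √(4π × 0.211 × 10.7) = 5.326 m, so C_max = 12.8/(0.23 × 128 × 5.326) = 0.0816 kg/m³.

0.0816 kg/m³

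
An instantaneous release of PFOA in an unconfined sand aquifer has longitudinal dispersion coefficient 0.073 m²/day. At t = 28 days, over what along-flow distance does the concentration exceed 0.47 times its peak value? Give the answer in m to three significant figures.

4.97 m

The plume is Gaussian with σ = √(2Dt) = √(2 × 0.073 × 28) = 2.022 m.
C/C_peak = exp(−Δx²/(2σ²)) = 0.47 ⇒ Δx = σ·√(−2 ln 0.47) = 2.022 × 1.229 = 2.485 m.
Width = 2Δx = 4.97 m.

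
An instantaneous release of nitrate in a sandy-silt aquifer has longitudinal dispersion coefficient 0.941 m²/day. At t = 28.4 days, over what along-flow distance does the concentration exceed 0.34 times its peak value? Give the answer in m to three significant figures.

21.5 m

The plume is Gaussian with σ = √(2Dt) = √(2 × 0.941 × 28.4) = 7.311 m.
C/C_peak = exp(−Δx²/(2σ²)) = 0.34 ⇒ Δx = σ·√(−2 ln 0.34) = 7.311 × 1.469 = 10.74 m.
Width = 2Δx = 21.5 m.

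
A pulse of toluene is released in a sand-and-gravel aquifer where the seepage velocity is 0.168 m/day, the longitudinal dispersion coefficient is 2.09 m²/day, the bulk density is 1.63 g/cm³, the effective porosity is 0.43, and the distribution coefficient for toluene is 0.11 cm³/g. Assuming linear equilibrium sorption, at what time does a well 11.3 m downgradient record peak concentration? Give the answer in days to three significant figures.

Retardation factor R = 1 + ρ_b·K_d/n = 1 + 1.63 × 0.11/0.43 = 1.417.
Sorption retards both mechanisms: v_R = v/R = 0.1186 m/day, D_R = D/R = 1.475 m²/day.
Peak time from v_R²t² + 2D_R t − x² = 0: t = (√(D_R² + v_R²x²) − D_R)/v_R².
√(D_R² + v_R²x²) = √(1.475² + 0.1186² × 11.3²) = 1.993; v_R² = 0.01407.
t = (1.993 − 1.475)/0.01407 = 36.8 days.

36.8 days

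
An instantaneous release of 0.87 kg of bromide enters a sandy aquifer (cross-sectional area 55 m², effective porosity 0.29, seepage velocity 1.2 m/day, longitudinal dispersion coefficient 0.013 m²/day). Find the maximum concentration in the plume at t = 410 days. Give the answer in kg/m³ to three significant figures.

The peak of an instantaneous 1D plume sits at x = vt; there the Gaussian factor is 1 and C_max = M/(n_e·A·√(4πDt)), where n_e·A is the pore area the mass is dissolved in.
√(4πDt) = √(4π × 0.013 × 410) = 8.184 m, so C_max = 0.87/(0.29 × 55 × 8.184) = 0.00666 kg/m³.

0.00666 kg/m³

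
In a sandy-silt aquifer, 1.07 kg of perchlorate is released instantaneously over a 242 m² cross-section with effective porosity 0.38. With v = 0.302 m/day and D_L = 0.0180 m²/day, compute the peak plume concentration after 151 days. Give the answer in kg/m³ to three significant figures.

0.00199 kg/m³

The peak of an instantaneous 1D plume sits at x = vt; there the Gaussian factor is 1 and C_max = M/(n_e·A·√(4πDt)), where n_e·A is the pore area the mass is dissolved in.
√(4πDt) = √(4π × 0.0180 × 151) = 5.844 m, so C_max = 1.07/(0.38 × 242 × 5.844) = 0.00199 kg/m³.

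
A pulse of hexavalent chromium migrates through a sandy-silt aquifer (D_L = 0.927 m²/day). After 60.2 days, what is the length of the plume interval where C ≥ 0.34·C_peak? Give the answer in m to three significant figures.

31.0 m

The plume is Gaussian with σ = √(2Dt) = √(2 × 0.927 × 60.2) = 10.56 m.
C/C_peak = exp(−Δx²/(2σ²)) = 0.34 ⇒ Δx = σ·√(−2 ln 0.34) = 10.56 × 1.469 = 15.51 m.
Width = 2Δx = 31.0 m.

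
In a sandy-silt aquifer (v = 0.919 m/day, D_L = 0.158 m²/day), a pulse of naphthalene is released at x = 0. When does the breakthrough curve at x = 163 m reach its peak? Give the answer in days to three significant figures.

177 days

For the 1D instantaneous-source solution, setting ∂C/∂t = 0 at fixed x gives v²t² + 2Dt − x² = 0, so t = (√(D² + v²x²) − D)/v².
√(D² + v²x²) = √(0.158² + 0.919² × 163²) = 149.8; v² = 0.844561.
t = (149.8 − 0.158)/0.844561 = 177 days (vs. the pure-advection estimate x/v = 177 d).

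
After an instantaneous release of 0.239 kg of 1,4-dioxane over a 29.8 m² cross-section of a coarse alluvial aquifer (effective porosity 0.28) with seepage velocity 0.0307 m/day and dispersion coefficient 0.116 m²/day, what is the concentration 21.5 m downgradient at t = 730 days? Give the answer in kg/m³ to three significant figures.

For an instantaneous plane source, C(x,t) = M/(n_e·A·√(4πDt)) · exp(−(x−vt)²/(4Dt)), with n_e·A the pore (flow) area.
Plume center vt = 0.0307 × 730 = 22.411 m, so the well at 21.5 m is 0.911 m upgradient of the peak.
√(4πDt) = 32.62 m, giving peak height M/(n_e·A·√(4πDt)) = 0.239/(0.28 × 29.8 × 32.62) = 0.0008781 kg/m³.
(x−vt)²/(4Dt) = (-0.911)²/(4 × 0.116 × 730) = 0.002450; exp(−0.002450) = 0.9976.
C = 0.0008781 × 0.9976 = 0.000876 kg/m³.

0.000876 kg/m³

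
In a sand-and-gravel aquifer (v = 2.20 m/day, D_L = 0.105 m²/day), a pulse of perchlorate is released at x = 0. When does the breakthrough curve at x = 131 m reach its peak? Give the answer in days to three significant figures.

For the 1D instantaneous-source solution, setting ∂C/∂t = 0 at fixed x gives v²t² + 2Dt − x² = 0, so t = (√(D² + v²x²) − D)/v².
√(D² + v²x²) = √(0.105² + 2.20² × 131²) = 288.2; v² = 4.84.
t = (288.2 − 0.105)/4.84 = 59.5 days (vs. the pure-advection estimate x/v = 59.5 d).

59.5 days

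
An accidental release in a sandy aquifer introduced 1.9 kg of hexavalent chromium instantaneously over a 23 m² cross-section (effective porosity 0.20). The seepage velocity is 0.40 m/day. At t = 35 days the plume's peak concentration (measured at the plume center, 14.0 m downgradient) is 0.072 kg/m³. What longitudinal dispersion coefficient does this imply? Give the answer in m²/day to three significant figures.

0.0748 m²/day

At the plume center C_max = M/(n_e·A·√(4πDt)), so D = M²/(4πt·(n_e·A·C_max)²).
n_e·A·C_max = 0.20 × 23 × 0.072 = 0.3312 kg/m.
D = 1.9²/(4π × 35 × 0.3312²) = 0.0748 m²/day.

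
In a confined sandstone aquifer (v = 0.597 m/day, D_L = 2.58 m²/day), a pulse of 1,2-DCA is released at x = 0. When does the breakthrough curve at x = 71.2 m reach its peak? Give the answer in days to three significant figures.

For the 1D instantaneous-source solution, setting ∂C/∂t = 0 at fixed x gives v²t² + 2Dt − x² = 0, so t = (√(D² + v²x²) − D)/v².
√(D² + v²x²) = √(2.58² + 0.597² × 71.2²) = 42.58; v² = 0.356409.
t = (42.58 − 2.58)/0.356409 = 112 days (vs. the pure-advection estimate x/v = 119 d).

112 days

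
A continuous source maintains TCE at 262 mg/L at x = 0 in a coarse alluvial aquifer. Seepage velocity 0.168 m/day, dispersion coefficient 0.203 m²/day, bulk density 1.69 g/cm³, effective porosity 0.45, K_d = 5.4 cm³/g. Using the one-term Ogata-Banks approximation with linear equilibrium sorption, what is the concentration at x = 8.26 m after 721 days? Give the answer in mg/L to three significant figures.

64.0 mg/L

Retardation factor R = 1 + ρ_b·K_d/n = 1 + 1.69 × 5.4/0.45 = 21.28.
Sorption retards both mechanisms: v_R = v/R = 0.007895 m/day, D_R = D/R = 0.009539 m²/day.
v_R·t = 0.007895 × 721 = 5.692295 m; 2√(D_R t) = 5.245 m; argument = (8.26 − 5.692295)/5.245 = 0.4896.
C = C₀ × ½·erfc(0.4896) = 262 × 0.2443 = 64.0 mg/L.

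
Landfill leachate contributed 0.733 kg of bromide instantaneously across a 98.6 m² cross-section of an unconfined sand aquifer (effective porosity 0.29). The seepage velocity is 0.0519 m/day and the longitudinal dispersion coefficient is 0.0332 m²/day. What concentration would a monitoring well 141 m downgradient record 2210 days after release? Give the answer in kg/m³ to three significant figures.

For an instantaneous plane source, C(x,t) = M/(n_e·A·√(4πDt)) · exp(−(x−vt)²/(4Dt)), with n_e·A the pore (flow) area.
Plume center vt = 0.0519 × 2210 = 114.699 m, so the well at 141 m is 26.301 m downgradient of the peak.
√(4πDt) = 30.36 m, giving peak height M/(n_e·A·√(4πDt)) = 0.733/(0.29 × 98.6 × 30.36) = 0.0008444 kg/m³.
(x−vt)²/(4Dt) = (26.301)²/(4 × 0.0332 × 2210) = 2.357; exp(−2.357) = 0.09470.
C = 0.0008444 × 0.09470 = 8.00e-05 kg/m³.

8.00e-05 kg/m³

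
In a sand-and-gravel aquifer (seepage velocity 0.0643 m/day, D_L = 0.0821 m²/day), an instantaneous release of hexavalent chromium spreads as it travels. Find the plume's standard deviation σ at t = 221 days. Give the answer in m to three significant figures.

6.02 m

Dispersive spreading gives a Gaussian with σ² = 2Dt; advection only shifts the center.
σ = √(2 × 0.0821 × 221) = 6.02 m.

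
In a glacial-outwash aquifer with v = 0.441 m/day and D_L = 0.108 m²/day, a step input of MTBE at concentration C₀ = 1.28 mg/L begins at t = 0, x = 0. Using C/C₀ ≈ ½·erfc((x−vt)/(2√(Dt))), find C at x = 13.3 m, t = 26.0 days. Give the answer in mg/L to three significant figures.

0.281 mg/L

For a continuous step input, C/C₀ ≈ ½·erfc((x−vt)/(2√(Dt))).
vt = 0.441 × 26.0 = 11.466 m and 2√(Dt) = 2√(0.108 × 26.0) = 3.351 m.
Argument (x−vt)/(2√(Dt)) = (13.3 − 11.466)/3.351 = 0.5473; ½·erfc(0.5473) = 0.2195.
C = 1.28 × 0.2195 = 0.281 mg/L.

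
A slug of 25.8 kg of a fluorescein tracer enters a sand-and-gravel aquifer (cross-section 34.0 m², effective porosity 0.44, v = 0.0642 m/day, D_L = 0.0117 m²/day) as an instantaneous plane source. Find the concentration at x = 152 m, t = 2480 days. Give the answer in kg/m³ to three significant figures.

For an instantaneous plane source, C(x,t) = M/(n_e·A·√(4πDt)) · exp(−(x−vt)²/(4Dt)), with n_e·A the pore (flow) area.
Plume center vt = 0.0642 × 2480 = 159.216 m, so the well at 152 m is 7.216 m upgradient of the peak.
√(4πDt) = 19.10 m, giving peak height M/(n_e·A·√(4πDt)) = 25.8/(0.44 × 34.0 × 19.10) = 0.09029 kg/m³.
(x−vt)²/(4Dt) = (-7.216)²/(4 × 0.0117 × 2480) = 0.4486; exp(−0.4486) = 0.6385.
C = 0.09029 × 0.6385 = 0.0577 kg/m³.

0.0577 kg/m³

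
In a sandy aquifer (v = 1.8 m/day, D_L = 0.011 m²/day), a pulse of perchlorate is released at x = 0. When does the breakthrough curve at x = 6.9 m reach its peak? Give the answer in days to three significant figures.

3.83 days

For the 1D instantaneous-source solution, setting ∂C/∂t = 0 at fixed x gives v²t² + 2Dt − x² = 0, so t = (√(D² + v²x²) − D)/v².
√(D² + v²x²) = √(0.011² + 1.8² × 6.9²) = 12.42; v² = 3.24.
t = (12.42 − 0.011)/3.24 = 3.83 days (vs. the pure-advection estimate x/v = 3.83 d).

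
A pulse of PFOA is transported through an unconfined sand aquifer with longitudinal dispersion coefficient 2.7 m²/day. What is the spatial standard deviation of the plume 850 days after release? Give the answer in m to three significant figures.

67.7 m

Dispersive spreading gives a Gaussian with σ² = 2Dt; advection only shifts the center.
σ = √(2 × 2.7 × 850) = 67.7 m.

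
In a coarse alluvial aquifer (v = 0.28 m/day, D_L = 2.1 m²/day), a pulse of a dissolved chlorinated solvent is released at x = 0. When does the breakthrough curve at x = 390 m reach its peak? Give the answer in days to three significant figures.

1370 days

For the 1D instantaneous-source solution, setting ∂C/∂t = 0 at fixed x gives v²t² + 2Dt − x² = 0, so t = (√(D² + v²x²) − D)/v².
√(D² + v²x²) = √(2.1² + 0.28² × 390²) = 109.2; v² = 0.0784.
t = (109.2 − 2.1)/0.0784 = 1370 days (vs. the pure-advection estimate x/v = 1390 d).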